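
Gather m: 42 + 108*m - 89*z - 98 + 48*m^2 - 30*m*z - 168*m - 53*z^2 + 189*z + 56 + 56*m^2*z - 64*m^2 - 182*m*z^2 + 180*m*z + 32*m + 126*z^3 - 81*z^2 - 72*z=m^2*(56*z - 16) + m*(-182*z^2 + 150*z - 28) + 126*z^3 - 134*z^2 + 28*z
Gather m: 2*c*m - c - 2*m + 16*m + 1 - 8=-c + m*(2*c + 14) - 7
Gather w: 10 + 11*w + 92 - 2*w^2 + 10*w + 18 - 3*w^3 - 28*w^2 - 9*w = -3*w^3 - 30*w^2 + 12*w + 120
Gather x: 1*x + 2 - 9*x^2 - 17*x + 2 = -9*x^2 - 16*x + 4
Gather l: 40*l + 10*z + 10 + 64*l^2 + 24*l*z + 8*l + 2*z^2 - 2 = 64*l^2 + l*(24*z + 48) + 2*z^2 + 10*z + 8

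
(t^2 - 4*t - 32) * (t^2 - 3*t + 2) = t^4 - 7*t^3 - 18*t^2 + 88*t - 64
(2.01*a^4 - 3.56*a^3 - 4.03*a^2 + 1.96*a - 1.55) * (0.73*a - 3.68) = 1.4673*a^5 - 9.9956*a^4 + 10.1589*a^3 + 16.2612*a^2 - 8.3443*a + 5.704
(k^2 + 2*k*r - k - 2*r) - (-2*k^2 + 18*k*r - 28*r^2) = 3*k^2 - 16*k*r - k + 28*r^2 - 2*r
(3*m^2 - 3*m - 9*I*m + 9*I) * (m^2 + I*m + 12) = 3*m^4 - 3*m^3 - 6*I*m^3 + 45*m^2 + 6*I*m^2 - 45*m - 108*I*m + 108*I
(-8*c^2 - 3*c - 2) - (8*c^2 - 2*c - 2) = -16*c^2 - c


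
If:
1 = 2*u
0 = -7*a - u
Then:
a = -1/14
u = 1/2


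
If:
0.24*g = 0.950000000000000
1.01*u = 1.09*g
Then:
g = 3.96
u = 4.27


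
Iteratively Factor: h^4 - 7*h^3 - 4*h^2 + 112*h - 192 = (h - 3)*(h^3 - 4*h^2 - 16*h + 64) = (h - 4)*(h - 3)*(h^2 - 16) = (h - 4)*(h - 3)*(h + 4)*(h - 4)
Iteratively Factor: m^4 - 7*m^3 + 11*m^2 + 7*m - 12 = (m - 3)*(m^3 - 4*m^2 - m + 4) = (m - 3)*(m + 1)*(m^2 - 5*m + 4) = (m - 3)*(m - 1)*(m + 1)*(m - 4)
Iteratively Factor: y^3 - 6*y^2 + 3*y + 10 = (y + 1)*(y^2 - 7*y + 10) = (y - 5)*(y + 1)*(y - 2)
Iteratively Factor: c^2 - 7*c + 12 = (c - 4)*(c - 3)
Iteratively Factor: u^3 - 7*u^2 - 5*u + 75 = (u + 3)*(u^2 - 10*u + 25) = (u - 5)*(u + 3)*(u - 5)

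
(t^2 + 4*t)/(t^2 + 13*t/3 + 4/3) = 3*t/(3*t + 1)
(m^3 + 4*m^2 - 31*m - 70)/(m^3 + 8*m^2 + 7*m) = (m^2 - 3*m - 10)/(m*(m + 1))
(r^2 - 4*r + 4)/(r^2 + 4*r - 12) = (r - 2)/(r + 6)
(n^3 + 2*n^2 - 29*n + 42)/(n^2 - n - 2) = (n^2 + 4*n - 21)/(n + 1)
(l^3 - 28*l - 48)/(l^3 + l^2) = (l^3 - 28*l - 48)/(l^2*(l + 1))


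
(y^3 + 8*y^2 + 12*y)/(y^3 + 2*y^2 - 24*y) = (y + 2)/(y - 4)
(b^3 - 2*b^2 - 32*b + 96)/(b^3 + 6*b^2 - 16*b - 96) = (b - 4)/(b + 4)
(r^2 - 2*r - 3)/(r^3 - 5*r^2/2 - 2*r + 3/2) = 2/(2*r - 1)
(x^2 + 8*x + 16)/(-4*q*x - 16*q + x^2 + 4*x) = (x + 4)/(-4*q + x)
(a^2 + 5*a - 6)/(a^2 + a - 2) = (a + 6)/(a + 2)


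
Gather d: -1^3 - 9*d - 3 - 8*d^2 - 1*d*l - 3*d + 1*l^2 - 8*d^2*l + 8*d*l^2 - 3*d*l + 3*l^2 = d^2*(-8*l - 8) + d*(8*l^2 - 4*l - 12) + 4*l^2 - 4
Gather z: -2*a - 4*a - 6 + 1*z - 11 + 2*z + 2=-6*a + 3*z - 15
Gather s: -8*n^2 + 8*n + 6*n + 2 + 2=-8*n^2 + 14*n + 4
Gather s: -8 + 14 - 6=0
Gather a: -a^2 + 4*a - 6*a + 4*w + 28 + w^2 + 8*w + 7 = -a^2 - 2*a + w^2 + 12*w + 35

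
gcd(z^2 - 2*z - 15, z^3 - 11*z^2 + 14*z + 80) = z - 5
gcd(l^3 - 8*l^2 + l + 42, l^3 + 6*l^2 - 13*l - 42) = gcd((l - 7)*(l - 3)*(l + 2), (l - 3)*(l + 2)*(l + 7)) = l^2 - l - 6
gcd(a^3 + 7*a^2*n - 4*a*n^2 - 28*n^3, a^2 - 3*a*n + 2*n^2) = a - 2*n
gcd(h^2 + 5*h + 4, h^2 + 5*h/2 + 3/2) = h + 1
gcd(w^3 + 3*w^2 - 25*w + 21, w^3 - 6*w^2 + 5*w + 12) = w - 3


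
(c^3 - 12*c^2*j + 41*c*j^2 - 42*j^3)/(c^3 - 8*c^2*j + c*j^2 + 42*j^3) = (c - 2*j)/(c + 2*j)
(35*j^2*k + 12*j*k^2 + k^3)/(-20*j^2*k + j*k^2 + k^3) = (-7*j - k)/(4*j - k)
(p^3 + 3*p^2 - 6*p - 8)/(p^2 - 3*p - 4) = (p^2 + 2*p - 8)/(p - 4)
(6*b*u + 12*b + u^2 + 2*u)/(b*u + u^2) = (6*b*u + 12*b + u^2 + 2*u)/(u*(b + u))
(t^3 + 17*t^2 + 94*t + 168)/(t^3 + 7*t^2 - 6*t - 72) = (t + 7)/(t - 3)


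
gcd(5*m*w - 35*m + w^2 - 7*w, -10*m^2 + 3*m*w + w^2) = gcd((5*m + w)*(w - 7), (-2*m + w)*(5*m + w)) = 5*m + w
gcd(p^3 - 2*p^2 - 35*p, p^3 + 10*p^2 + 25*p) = p^2 + 5*p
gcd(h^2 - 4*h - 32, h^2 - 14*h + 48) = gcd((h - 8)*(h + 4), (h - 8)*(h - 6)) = h - 8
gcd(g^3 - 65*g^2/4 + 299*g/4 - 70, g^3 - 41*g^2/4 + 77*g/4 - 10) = g^2 - 37*g/4 + 10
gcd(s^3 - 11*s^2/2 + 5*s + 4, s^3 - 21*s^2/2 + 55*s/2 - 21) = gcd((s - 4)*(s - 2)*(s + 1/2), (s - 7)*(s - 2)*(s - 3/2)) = s - 2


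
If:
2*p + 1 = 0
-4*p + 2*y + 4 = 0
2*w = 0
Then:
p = -1/2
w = 0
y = -3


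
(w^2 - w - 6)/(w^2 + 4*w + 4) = (w - 3)/(w + 2)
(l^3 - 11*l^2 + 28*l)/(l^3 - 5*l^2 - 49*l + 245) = l*(l - 4)/(l^2 + 2*l - 35)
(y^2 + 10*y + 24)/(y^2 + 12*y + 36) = (y + 4)/(y + 6)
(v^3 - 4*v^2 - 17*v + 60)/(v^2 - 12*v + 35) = (v^2 + v - 12)/(v - 7)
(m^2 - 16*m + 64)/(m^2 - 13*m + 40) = (m - 8)/(m - 5)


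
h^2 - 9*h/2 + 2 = (h - 4)*(h - 1/2)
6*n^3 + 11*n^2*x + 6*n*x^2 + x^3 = (n + x)*(2*n + x)*(3*n + x)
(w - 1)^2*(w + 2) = w^3 - 3*w + 2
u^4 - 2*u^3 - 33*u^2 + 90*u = u*(u - 5)*(u - 3)*(u + 6)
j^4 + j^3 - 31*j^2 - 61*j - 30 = (j - 6)*(j + 1)^2*(j + 5)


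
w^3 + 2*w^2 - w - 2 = (w - 1)*(w + 1)*(w + 2)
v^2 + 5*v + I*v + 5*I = (v + 5)*(v + I)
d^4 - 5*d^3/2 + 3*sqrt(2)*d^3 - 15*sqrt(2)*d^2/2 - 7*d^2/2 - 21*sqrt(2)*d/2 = d*(d - 7/2)*(d + 1)*(d + 3*sqrt(2))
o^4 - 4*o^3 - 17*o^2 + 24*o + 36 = (o - 6)*(o - 2)*(o + 1)*(o + 3)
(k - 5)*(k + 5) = k^2 - 25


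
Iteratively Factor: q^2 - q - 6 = (q - 3)*(q + 2)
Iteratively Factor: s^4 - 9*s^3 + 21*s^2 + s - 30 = (s - 3)*(s^3 - 6*s^2 + 3*s + 10) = (s - 3)*(s - 2)*(s^2 - 4*s - 5) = (s - 3)*(s - 2)*(s + 1)*(s - 5)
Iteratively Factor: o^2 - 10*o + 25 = (o - 5)*(o - 5)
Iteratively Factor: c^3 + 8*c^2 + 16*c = (c + 4)*(c^2 + 4*c) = (c + 4)^2*(c)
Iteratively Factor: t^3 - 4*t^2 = (t)*(t^2 - 4*t) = t^2*(t - 4)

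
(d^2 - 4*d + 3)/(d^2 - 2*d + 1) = (d - 3)/(d - 1)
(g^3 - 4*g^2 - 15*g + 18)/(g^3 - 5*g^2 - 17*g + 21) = (g - 6)/(g - 7)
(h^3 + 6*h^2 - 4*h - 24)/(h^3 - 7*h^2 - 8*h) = (-h^3 - 6*h^2 + 4*h + 24)/(h*(-h^2 + 7*h + 8))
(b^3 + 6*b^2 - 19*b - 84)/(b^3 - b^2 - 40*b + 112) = (b + 3)/(b - 4)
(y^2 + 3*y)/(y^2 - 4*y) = (y + 3)/(y - 4)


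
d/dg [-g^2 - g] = -2*g - 1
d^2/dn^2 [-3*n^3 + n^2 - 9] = 2 - 18*n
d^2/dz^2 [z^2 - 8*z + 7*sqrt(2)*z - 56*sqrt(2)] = 2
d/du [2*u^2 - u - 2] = 4*u - 1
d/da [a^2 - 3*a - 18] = 2*a - 3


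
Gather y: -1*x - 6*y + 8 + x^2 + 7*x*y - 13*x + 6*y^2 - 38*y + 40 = x^2 - 14*x + 6*y^2 + y*(7*x - 44) + 48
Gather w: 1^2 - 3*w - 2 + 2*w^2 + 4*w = 2*w^2 + w - 1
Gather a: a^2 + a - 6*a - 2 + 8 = a^2 - 5*a + 6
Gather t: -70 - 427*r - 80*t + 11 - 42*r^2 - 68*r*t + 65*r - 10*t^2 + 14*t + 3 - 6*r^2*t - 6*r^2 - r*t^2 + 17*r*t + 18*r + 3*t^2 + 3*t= -48*r^2 - 344*r + t^2*(-r - 7) + t*(-6*r^2 - 51*r - 63) - 56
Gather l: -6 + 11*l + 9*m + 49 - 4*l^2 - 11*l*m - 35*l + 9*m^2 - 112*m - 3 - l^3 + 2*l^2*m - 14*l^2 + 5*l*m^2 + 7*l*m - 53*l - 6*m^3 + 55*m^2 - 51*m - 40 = -l^3 + l^2*(2*m - 18) + l*(5*m^2 - 4*m - 77) - 6*m^3 + 64*m^2 - 154*m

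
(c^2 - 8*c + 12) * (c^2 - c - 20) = c^4 - 9*c^3 + 148*c - 240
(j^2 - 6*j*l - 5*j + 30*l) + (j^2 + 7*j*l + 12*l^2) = 2*j^2 + j*l - 5*j + 12*l^2 + 30*l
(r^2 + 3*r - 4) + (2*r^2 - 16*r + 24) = 3*r^2 - 13*r + 20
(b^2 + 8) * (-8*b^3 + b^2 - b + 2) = -8*b^5 + b^4 - 65*b^3 + 10*b^2 - 8*b + 16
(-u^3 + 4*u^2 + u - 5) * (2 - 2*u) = 2*u^4 - 10*u^3 + 6*u^2 + 12*u - 10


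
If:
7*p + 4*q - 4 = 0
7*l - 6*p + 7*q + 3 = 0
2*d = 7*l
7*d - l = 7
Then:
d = 49/47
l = 14/47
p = 2272/3431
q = -545/3431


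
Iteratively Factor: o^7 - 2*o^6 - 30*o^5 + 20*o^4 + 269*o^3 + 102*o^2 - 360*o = (o + 2)*(o^6 - 4*o^5 - 22*o^4 + 64*o^3 + 141*o^2 - 180*o) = o*(o + 2)*(o^5 - 4*o^4 - 22*o^3 + 64*o^2 + 141*o - 180) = o*(o + 2)*(o + 3)*(o^4 - 7*o^3 - o^2 + 67*o - 60) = o*(o + 2)*(o + 3)^2*(o^3 - 10*o^2 + 29*o - 20) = o*(o - 5)*(o + 2)*(o + 3)^2*(o^2 - 5*o + 4) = o*(o - 5)*(o - 1)*(o + 2)*(o + 3)^2*(o - 4)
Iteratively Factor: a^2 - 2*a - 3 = (a + 1)*(a - 3)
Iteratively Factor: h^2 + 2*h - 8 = (h + 4)*(h - 2)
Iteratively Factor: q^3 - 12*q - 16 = (q - 4)*(q^2 + 4*q + 4) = (q - 4)*(q + 2)*(q + 2)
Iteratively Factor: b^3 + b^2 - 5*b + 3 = (b - 1)*(b^2 + 2*b - 3) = (b - 1)*(b + 3)*(b - 1)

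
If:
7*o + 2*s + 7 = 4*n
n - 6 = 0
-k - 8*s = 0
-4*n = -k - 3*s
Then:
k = 192/5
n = 6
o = 19/5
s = -24/5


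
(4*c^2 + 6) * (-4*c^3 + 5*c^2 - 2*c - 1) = -16*c^5 + 20*c^4 - 32*c^3 + 26*c^2 - 12*c - 6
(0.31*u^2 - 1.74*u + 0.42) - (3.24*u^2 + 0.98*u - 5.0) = -2.93*u^2 - 2.72*u + 5.42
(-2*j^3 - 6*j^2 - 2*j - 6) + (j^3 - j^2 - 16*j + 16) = -j^3 - 7*j^2 - 18*j + 10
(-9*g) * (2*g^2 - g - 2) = -18*g^3 + 9*g^2 + 18*g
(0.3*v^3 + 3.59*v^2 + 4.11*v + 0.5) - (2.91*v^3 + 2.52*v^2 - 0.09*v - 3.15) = -2.61*v^3 + 1.07*v^2 + 4.2*v + 3.65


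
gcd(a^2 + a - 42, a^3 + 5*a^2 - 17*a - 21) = a + 7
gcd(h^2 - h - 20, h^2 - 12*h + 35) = h - 5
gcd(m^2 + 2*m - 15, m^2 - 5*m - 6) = 1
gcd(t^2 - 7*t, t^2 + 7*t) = t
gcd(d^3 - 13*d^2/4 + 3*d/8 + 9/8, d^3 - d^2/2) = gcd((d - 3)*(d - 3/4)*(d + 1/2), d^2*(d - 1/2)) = 1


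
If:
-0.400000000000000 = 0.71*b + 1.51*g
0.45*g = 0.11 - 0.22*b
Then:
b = 27.25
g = -13.08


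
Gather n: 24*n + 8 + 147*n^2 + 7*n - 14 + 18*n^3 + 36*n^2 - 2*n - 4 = 18*n^3 + 183*n^2 + 29*n - 10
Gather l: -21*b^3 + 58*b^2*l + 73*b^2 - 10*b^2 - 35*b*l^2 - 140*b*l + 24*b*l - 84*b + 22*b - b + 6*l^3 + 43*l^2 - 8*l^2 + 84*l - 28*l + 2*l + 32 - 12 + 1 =-21*b^3 + 63*b^2 - 63*b + 6*l^3 + l^2*(35 - 35*b) + l*(58*b^2 - 116*b + 58) + 21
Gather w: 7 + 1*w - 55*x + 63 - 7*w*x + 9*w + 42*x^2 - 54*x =w*(10 - 7*x) + 42*x^2 - 109*x + 70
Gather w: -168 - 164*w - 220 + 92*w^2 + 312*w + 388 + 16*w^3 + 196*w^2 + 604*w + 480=16*w^3 + 288*w^2 + 752*w + 480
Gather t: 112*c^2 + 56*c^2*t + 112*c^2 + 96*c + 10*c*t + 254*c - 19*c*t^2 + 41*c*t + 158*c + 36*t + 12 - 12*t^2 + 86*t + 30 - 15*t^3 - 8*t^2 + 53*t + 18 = 224*c^2 + 508*c - 15*t^3 + t^2*(-19*c - 20) + t*(56*c^2 + 51*c + 175) + 60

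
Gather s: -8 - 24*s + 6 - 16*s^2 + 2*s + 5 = -16*s^2 - 22*s + 3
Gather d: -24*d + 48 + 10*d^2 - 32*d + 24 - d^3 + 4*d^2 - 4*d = -d^3 + 14*d^2 - 60*d + 72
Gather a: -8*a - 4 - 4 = -8*a - 8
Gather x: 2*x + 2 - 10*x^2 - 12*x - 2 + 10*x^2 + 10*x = 0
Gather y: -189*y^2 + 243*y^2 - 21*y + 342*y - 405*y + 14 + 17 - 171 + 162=54*y^2 - 84*y + 22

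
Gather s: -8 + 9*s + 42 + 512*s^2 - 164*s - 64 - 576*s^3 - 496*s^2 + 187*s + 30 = -576*s^3 + 16*s^2 + 32*s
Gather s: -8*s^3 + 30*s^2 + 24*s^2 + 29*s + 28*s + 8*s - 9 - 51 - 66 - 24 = -8*s^3 + 54*s^2 + 65*s - 150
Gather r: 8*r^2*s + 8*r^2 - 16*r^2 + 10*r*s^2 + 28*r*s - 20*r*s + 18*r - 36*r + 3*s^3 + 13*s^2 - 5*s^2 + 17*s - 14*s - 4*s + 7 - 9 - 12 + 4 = r^2*(8*s - 8) + r*(10*s^2 + 8*s - 18) + 3*s^3 + 8*s^2 - s - 10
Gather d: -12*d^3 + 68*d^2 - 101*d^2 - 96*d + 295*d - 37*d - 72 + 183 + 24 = -12*d^3 - 33*d^2 + 162*d + 135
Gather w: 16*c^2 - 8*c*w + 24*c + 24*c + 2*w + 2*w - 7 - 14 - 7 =16*c^2 + 48*c + w*(4 - 8*c) - 28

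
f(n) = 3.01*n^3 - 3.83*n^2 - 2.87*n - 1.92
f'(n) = 9.03*n^2 - 7.66*n - 2.87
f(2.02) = 1.46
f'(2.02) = 18.50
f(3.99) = 116.85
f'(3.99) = 110.33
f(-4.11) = -263.79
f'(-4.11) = 181.15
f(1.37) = -5.30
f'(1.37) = 3.58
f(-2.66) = -78.04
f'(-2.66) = 81.40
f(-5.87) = -725.85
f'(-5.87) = 353.24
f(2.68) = 20.82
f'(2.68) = 41.46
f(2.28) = 7.30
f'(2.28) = 26.61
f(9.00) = 1856.31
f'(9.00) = 659.62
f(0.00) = -1.92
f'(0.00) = -2.87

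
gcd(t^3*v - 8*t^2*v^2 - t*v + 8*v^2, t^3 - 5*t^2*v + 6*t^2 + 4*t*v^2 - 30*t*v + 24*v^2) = 1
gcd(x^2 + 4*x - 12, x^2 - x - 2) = x - 2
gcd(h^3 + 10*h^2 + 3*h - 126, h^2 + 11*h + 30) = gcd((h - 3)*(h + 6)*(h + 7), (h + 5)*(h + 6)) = h + 6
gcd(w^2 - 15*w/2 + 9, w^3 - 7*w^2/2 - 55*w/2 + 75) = w - 6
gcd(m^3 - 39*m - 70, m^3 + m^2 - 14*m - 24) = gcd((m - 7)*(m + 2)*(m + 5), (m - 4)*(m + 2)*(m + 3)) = m + 2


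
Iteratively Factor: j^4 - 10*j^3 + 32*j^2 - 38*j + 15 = (j - 5)*(j^3 - 5*j^2 + 7*j - 3) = (j - 5)*(j - 1)*(j^2 - 4*j + 3) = (j - 5)*(j - 1)^2*(j - 3)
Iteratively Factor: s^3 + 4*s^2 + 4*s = (s + 2)*(s^2 + 2*s) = s*(s + 2)*(s + 2)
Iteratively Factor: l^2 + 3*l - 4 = (l + 4)*(l - 1)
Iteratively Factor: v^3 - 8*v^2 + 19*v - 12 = (v - 4)*(v^2 - 4*v + 3) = (v - 4)*(v - 1)*(v - 3)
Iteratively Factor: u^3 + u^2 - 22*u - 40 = (u + 2)*(u^2 - u - 20) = (u + 2)*(u + 4)*(u - 5)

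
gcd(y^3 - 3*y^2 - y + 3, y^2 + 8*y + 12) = 1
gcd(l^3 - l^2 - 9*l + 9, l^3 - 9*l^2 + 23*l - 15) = l^2 - 4*l + 3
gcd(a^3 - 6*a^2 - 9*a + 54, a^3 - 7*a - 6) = a - 3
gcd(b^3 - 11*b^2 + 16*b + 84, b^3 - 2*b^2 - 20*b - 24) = b^2 - 4*b - 12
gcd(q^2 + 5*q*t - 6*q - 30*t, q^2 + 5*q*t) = q + 5*t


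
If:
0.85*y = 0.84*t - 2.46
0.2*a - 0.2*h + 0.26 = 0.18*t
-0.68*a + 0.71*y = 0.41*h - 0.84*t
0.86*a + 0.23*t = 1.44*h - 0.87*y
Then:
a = 1.48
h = 0.80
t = 2.20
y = -0.72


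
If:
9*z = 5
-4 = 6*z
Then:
No Solution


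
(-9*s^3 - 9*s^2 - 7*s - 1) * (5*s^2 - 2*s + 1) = -45*s^5 - 27*s^4 - 26*s^3 - 5*s - 1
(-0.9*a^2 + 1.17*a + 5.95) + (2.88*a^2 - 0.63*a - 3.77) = 1.98*a^2 + 0.54*a + 2.18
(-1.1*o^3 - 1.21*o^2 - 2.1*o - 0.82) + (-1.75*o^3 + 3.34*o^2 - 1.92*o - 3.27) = -2.85*o^3 + 2.13*o^2 - 4.02*o - 4.09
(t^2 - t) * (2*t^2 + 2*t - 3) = 2*t^4 - 5*t^2 + 3*t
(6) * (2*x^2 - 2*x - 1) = 12*x^2 - 12*x - 6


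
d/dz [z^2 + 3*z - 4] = 2*z + 3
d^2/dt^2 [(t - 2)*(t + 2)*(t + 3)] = 6*t + 6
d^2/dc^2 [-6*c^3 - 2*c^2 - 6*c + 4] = -36*c - 4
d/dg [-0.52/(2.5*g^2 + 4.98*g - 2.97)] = (2.6*g + 2.5896)/(2.5*g^2 + 4.98*g - 2.97)^2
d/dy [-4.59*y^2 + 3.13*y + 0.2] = 3.13 - 9.18*y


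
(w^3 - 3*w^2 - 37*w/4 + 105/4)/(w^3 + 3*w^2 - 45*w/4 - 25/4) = (2*w^2 - w - 21)/(2*w^2 + 11*w + 5)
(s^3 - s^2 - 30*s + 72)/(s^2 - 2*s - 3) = (s^2 + 2*s - 24)/(s + 1)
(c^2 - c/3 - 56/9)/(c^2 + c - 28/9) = (3*c - 8)/(3*c - 4)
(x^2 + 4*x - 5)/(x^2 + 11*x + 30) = (x - 1)/(x + 6)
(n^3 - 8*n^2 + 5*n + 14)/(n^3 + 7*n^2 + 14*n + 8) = (n^2 - 9*n + 14)/(n^2 + 6*n + 8)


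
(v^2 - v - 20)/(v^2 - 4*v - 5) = (v + 4)/(v + 1)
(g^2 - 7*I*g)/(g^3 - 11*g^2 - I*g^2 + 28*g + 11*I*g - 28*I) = g*(g - 7*I)/(g^3 - g^2*(11 + I) + g*(28 + 11*I) - 28*I)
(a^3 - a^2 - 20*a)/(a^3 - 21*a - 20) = a/(a + 1)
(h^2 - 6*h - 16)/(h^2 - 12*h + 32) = (h + 2)/(h - 4)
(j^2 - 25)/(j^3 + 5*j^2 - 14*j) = (j^2 - 25)/(j*(j^2 + 5*j - 14))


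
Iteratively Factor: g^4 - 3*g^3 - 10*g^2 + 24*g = (g - 4)*(g^3 + g^2 - 6*g) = (g - 4)*(g + 3)*(g^2 - 2*g) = (g - 4)*(g - 2)*(g + 3)*(g)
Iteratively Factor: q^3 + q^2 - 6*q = (q + 3)*(q^2 - 2*q) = q*(q + 3)*(q - 2)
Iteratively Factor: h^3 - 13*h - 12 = (h - 4)*(h^2 + 4*h + 3) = (h - 4)*(h + 1)*(h + 3)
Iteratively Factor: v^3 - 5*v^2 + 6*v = (v)*(v^2 - 5*v + 6) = v*(v - 3)*(v - 2)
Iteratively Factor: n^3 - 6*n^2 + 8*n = (n - 2)*(n^2 - 4*n) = (n - 4)*(n - 2)*(n)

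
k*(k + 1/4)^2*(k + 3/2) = k^4 + 2*k^3 + 13*k^2/16 + 3*k/32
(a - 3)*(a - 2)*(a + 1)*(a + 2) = a^4 - 2*a^3 - 7*a^2 + 8*a + 12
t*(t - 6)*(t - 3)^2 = t^4 - 12*t^3 + 45*t^2 - 54*t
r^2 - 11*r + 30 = (r - 6)*(r - 5)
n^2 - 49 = (n - 7)*(n + 7)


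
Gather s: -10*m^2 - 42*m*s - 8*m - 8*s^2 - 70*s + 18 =-10*m^2 - 8*m - 8*s^2 + s*(-42*m - 70) + 18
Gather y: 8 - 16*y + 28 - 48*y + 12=48 - 64*y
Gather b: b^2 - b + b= b^2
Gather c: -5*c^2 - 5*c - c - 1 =-5*c^2 - 6*c - 1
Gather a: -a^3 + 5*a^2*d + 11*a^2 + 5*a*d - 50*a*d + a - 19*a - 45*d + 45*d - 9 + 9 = -a^3 + a^2*(5*d + 11) + a*(-45*d - 18)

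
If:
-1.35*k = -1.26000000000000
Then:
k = 0.93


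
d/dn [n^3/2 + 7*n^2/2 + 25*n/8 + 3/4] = 3*n^2/2 + 7*n + 25/8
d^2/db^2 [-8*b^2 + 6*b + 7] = -16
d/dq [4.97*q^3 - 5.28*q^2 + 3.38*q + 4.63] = 14.91*q^2 - 10.56*q + 3.38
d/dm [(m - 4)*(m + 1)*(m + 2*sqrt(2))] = 3*m^2 - 6*m + 4*sqrt(2)*m - 6*sqrt(2) - 4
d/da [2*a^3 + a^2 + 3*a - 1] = 6*a^2 + 2*a + 3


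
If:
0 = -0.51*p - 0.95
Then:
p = -1.86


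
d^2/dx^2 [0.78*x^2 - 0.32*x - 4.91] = 1.56000000000000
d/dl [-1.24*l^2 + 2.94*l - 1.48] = 2.94 - 2.48*l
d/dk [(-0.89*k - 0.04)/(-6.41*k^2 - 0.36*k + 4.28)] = (5.7049*k^2 + 0.3204*k - (0.89*k + 0.04)*(12.82*k + 0.36) - 3.8092)/(6.41*k^2 + 0.36*k - 4.28)^2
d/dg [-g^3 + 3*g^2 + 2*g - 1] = -3*g^2 + 6*g + 2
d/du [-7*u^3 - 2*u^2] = u*(-21*u - 4)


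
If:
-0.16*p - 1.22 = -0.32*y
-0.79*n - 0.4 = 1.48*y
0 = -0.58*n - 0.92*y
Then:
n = 2.80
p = -11.15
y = -1.76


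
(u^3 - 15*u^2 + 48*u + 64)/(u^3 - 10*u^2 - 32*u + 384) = (u + 1)/(u + 6)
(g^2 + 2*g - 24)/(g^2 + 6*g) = (g - 4)/g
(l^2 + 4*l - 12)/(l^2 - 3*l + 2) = (l + 6)/(l - 1)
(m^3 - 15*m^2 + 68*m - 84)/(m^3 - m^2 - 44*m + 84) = (m - 7)/(m + 7)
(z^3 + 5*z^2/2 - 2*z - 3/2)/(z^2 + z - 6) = (2*z^2 - z - 1)/(2*(z - 2))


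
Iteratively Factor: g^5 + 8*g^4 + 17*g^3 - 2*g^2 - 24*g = (g + 3)*(g^4 + 5*g^3 + 2*g^2 - 8*g) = g*(g + 3)*(g^3 + 5*g^2 + 2*g - 8) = g*(g - 1)*(g + 3)*(g^2 + 6*g + 8) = g*(g - 1)*(g + 2)*(g + 3)*(g + 4)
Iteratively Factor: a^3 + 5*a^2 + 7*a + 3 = (a + 3)*(a^2 + 2*a + 1) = (a + 1)*(a + 3)*(a + 1)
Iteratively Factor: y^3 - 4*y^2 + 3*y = (y - 1)*(y^2 - 3*y) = (y - 3)*(y - 1)*(y)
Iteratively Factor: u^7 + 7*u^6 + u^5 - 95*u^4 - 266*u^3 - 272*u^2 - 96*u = (u + 1)*(u^6 + 6*u^5 - 5*u^4 - 90*u^3 - 176*u^2 - 96*u) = (u + 1)*(u + 2)*(u^5 + 4*u^4 - 13*u^3 - 64*u^2 - 48*u) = (u + 1)*(u + 2)*(u + 3)*(u^4 + u^3 - 16*u^2 - 16*u) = (u + 1)^2*(u + 2)*(u + 3)*(u^3 - 16*u) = u*(u + 1)^2*(u + 2)*(u + 3)*(u^2 - 16) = u*(u + 1)^2*(u + 2)*(u + 3)*(u + 4)*(u - 4)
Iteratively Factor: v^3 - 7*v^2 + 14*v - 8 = (v - 1)*(v^2 - 6*v + 8) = (v - 2)*(v - 1)*(v - 4)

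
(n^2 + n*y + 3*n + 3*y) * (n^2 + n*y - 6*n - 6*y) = n^4 + 2*n^3*y - 3*n^3 + n^2*y^2 - 6*n^2*y - 18*n^2 - 3*n*y^2 - 36*n*y - 18*y^2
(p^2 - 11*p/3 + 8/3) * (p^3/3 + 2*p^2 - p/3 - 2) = p^5/3 + 7*p^4/9 - 61*p^3/9 + 41*p^2/9 + 58*p/9 - 16/3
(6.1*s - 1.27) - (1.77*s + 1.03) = 4.33*s - 2.3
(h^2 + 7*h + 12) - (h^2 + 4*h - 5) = 3*h + 17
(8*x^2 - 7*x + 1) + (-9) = 8*x^2 - 7*x - 8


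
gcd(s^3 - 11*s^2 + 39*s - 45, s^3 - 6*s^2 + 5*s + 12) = s - 3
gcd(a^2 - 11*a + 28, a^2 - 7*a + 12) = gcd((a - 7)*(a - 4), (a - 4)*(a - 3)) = a - 4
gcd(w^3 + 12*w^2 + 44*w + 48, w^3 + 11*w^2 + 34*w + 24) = w^2 + 10*w + 24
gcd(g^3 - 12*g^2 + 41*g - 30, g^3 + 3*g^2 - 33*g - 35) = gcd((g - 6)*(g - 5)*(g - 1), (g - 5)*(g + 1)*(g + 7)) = g - 5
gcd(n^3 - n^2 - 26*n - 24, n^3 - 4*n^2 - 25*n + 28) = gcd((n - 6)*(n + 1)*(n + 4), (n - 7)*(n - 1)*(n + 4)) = n + 4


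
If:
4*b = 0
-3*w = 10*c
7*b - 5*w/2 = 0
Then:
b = 0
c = 0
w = 0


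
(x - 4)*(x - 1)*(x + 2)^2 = x^4 - x^3 - 12*x^2 - 4*x + 16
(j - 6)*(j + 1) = j^2 - 5*j - 6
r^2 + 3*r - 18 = (r - 3)*(r + 6)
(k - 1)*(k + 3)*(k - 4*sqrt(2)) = k^3 - 4*sqrt(2)*k^2 + 2*k^2 - 8*sqrt(2)*k - 3*k + 12*sqrt(2)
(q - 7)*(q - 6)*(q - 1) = q^3 - 14*q^2 + 55*q - 42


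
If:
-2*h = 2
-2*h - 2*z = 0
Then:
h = -1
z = 1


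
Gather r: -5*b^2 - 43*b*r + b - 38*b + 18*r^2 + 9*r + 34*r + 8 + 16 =-5*b^2 - 37*b + 18*r^2 + r*(43 - 43*b) + 24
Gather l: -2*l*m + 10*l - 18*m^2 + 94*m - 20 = l*(10 - 2*m) - 18*m^2 + 94*m - 20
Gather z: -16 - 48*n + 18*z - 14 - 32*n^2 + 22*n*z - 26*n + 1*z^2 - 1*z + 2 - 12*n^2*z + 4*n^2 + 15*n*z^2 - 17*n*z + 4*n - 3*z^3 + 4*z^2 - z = -28*n^2 - 70*n - 3*z^3 + z^2*(15*n + 5) + z*(-12*n^2 + 5*n + 16) - 28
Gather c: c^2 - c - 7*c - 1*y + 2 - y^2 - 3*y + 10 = c^2 - 8*c - y^2 - 4*y + 12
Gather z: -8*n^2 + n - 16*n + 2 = -8*n^2 - 15*n + 2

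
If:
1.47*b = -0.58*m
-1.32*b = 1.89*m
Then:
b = 0.00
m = 0.00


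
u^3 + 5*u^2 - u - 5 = (u - 1)*(u + 1)*(u + 5)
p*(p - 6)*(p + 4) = p^3 - 2*p^2 - 24*p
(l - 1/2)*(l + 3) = l^2 + 5*l/2 - 3/2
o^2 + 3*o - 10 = (o - 2)*(o + 5)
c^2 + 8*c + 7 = (c + 1)*(c + 7)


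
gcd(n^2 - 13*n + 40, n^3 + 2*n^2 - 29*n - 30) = n - 5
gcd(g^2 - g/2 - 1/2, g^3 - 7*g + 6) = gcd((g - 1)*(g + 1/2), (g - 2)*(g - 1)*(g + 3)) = g - 1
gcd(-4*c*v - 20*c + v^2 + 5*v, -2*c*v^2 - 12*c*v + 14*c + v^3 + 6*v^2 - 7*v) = 1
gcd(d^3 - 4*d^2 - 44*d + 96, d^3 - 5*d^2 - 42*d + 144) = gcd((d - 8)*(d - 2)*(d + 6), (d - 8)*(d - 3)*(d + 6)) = d^2 - 2*d - 48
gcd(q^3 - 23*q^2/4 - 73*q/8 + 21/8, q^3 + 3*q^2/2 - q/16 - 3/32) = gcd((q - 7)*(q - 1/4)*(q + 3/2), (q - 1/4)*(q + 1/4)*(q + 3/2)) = q^2 + 5*q/4 - 3/8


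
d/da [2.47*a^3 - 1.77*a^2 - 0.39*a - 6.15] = 7.41*a^2 - 3.54*a - 0.39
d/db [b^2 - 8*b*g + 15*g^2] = 2*b - 8*g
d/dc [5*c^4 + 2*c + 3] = 20*c^3 + 2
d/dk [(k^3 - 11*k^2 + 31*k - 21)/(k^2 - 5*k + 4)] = (k^2 - 8*k + 19)/(k^2 - 8*k + 16)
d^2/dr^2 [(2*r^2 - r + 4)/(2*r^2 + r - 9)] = 2*(-8*r^3 + 156*r^2 - 30*r + 229)/(8*r^6 + 12*r^5 - 102*r^4 - 107*r^3 + 459*r^2 + 243*r - 729)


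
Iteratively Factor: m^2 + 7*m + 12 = (m + 3)*(m + 4)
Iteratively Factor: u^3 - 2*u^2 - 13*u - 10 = (u + 2)*(u^2 - 4*u - 5) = (u - 5)*(u + 2)*(u + 1)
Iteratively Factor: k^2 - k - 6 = (k + 2)*(k - 3)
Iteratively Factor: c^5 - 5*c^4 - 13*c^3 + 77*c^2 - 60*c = (c - 5)*(c^4 - 13*c^2 + 12*c) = (c - 5)*(c + 4)*(c^3 - 4*c^2 + 3*c) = c*(c - 5)*(c + 4)*(c^2 - 4*c + 3) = c*(c - 5)*(c - 1)*(c + 4)*(c - 3)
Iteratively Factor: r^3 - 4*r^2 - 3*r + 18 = (r + 2)*(r^2 - 6*r + 9) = (r - 3)*(r + 2)*(r - 3)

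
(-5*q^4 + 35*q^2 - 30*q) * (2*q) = -10*q^5 + 70*q^3 - 60*q^2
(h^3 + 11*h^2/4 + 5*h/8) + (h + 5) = h^3 + 11*h^2/4 + 13*h/8 + 5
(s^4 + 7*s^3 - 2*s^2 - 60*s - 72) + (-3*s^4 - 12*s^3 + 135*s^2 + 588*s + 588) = -2*s^4 - 5*s^3 + 133*s^2 + 528*s + 516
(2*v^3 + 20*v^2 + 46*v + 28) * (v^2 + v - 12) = 2*v^5 + 22*v^4 + 42*v^3 - 166*v^2 - 524*v - 336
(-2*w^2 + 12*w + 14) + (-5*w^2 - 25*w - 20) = -7*w^2 - 13*w - 6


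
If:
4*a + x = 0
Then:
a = -x/4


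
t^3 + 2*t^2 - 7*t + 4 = (t - 1)^2*(t + 4)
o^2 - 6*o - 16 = (o - 8)*(o + 2)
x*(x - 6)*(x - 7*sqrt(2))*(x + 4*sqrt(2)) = x^4 - 6*x^3 - 3*sqrt(2)*x^3 - 56*x^2 + 18*sqrt(2)*x^2 + 336*x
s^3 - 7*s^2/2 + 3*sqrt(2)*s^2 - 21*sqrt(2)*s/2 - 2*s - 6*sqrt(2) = (s - 4)*(s + 1/2)*(s + 3*sqrt(2))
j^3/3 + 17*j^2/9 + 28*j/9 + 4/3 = (j/3 + 1)*(j + 2/3)*(j + 2)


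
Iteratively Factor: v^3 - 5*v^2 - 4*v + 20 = (v + 2)*(v^2 - 7*v + 10) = (v - 5)*(v + 2)*(v - 2)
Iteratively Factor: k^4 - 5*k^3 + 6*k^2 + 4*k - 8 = (k + 1)*(k^3 - 6*k^2 + 12*k - 8) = (k - 2)*(k + 1)*(k^2 - 4*k + 4) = (k - 2)^2*(k + 1)*(k - 2)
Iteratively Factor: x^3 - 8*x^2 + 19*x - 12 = (x - 1)*(x^2 - 7*x + 12) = (x - 3)*(x - 1)*(x - 4)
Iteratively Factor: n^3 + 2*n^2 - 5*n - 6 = (n + 3)*(n^2 - n - 2) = (n + 1)*(n + 3)*(n - 2)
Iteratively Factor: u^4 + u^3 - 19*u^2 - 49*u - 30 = (u - 5)*(u^3 + 6*u^2 + 11*u + 6) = (u - 5)*(u + 2)*(u^2 + 4*u + 3) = (u - 5)*(u + 1)*(u + 2)*(u + 3)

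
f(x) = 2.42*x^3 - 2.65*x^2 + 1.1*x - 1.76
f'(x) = 7.26*x^2 - 5.3*x + 1.1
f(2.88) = 37.24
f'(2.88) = 46.05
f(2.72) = 30.33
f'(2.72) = 40.40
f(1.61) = 3.24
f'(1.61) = 11.39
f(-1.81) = -26.78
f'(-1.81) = 34.48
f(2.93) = 39.59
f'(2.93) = 47.90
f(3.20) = 53.92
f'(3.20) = 58.48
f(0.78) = -1.37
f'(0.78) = 1.38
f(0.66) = -1.49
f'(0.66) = 0.76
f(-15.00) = -8782.01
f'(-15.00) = 1714.10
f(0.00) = -1.76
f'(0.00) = 1.10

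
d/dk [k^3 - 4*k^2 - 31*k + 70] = 3*k^2 - 8*k - 31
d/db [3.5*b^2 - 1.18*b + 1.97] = 7.0*b - 1.18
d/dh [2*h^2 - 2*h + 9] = 4*h - 2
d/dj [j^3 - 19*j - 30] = 3*j^2 - 19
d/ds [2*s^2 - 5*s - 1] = 4*s - 5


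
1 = 1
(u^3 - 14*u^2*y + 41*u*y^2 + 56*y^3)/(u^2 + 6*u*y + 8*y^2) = (u^3 - 14*u^2*y + 41*u*y^2 + 56*y^3)/(u^2 + 6*u*y + 8*y^2)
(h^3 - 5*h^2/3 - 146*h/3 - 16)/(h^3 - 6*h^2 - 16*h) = (h^2 + 19*h/3 + 2)/(h*(h + 2))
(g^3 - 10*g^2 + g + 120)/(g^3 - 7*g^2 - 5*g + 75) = (g - 8)/(g - 5)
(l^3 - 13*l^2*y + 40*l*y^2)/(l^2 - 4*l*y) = (l^2 - 13*l*y + 40*y^2)/(l - 4*y)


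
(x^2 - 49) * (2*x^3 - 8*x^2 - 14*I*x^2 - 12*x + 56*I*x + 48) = 2*x^5 - 8*x^4 - 14*I*x^4 - 110*x^3 + 56*I*x^3 + 440*x^2 + 686*I*x^2 + 588*x - 2744*I*x - 2352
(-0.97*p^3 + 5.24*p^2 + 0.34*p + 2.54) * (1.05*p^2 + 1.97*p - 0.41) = -1.0185*p^5 + 3.5911*p^4 + 11.0775*p^3 + 1.1884*p^2 + 4.8644*p - 1.0414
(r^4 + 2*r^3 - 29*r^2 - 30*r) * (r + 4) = r^5 + 6*r^4 - 21*r^3 - 146*r^2 - 120*r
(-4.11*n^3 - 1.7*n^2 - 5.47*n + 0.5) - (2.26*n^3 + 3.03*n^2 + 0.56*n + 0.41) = -6.37*n^3 - 4.73*n^2 - 6.03*n + 0.09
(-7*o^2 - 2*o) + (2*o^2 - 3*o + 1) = -5*o^2 - 5*o + 1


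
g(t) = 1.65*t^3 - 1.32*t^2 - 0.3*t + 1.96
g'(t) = 4.95*t^2 - 2.64*t - 0.3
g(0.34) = 1.77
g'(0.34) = -0.63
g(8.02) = 765.80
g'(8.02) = 296.91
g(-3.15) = -61.76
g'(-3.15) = 57.13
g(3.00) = 33.73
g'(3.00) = 36.33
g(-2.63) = -36.40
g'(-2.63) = 40.88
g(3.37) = 49.11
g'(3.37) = 47.02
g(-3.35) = -73.88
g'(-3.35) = 64.10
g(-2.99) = -53.05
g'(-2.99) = 51.85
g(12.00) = 2659.48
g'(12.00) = 680.82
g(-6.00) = -400.16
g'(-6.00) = 193.74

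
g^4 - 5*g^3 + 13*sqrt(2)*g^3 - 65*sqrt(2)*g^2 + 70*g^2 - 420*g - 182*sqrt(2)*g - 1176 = (g - 7)*(g + 2)*(g + 6*sqrt(2))*(g + 7*sqrt(2))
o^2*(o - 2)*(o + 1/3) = o^4 - 5*o^3/3 - 2*o^2/3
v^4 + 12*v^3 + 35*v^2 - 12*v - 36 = (v - 1)*(v + 1)*(v + 6)^2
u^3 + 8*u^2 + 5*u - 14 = (u - 1)*(u + 2)*(u + 7)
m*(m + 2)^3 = m^4 + 6*m^3 + 12*m^2 + 8*m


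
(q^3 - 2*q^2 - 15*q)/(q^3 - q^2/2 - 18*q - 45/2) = 2*q/(2*q + 3)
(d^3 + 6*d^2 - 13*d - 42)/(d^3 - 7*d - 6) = (d + 7)/(d + 1)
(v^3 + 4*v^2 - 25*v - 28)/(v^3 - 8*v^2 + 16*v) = (v^2 + 8*v + 7)/(v*(v - 4))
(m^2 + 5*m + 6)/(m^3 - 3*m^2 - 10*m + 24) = (m + 2)/(m^2 - 6*m + 8)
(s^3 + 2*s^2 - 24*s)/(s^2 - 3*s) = (s^2 + 2*s - 24)/(s - 3)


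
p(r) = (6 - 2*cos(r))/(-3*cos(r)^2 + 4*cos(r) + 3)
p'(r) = (6 - 2*cos(r))*(-6*sin(r)*cos(r) + 4*sin(r))/(-3*cos(r)^2 + 4*cos(r) + 3)^2 + 2*sin(r)/(-3*cos(r)^2 + 4*cos(r) + 3) = 6*(cos(r)^2 - 6*cos(r) + 5)*sin(r)/(3*sin(r)^2 + 4*cos(r))^2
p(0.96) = 1.13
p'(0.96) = 0.50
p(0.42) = 1.01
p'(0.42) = 0.05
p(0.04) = 1.00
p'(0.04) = 0.00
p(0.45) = 1.01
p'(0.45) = 0.06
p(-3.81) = -3.81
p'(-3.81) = 9.72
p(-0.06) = 1.00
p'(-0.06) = -0.00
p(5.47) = 1.07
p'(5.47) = -0.31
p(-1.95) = 6.08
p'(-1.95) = -33.40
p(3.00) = -2.05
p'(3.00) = 0.66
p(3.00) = -2.05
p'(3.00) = 0.66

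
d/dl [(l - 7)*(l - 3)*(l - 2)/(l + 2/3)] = 6*(3*l^3 - 15*l^2 - 24*l + 104)/(9*l^2 + 12*l + 4)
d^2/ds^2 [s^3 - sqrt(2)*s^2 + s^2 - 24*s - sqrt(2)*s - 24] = 6*s - 2*sqrt(2) + 2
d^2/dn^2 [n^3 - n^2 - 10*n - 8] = 6*n - 2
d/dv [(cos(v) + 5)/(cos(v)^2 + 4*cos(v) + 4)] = (cos(v) + 8)*sin(v)/(cos(v) + 2)^3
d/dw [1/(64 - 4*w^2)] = w/(2*(w^2 - 16)^2)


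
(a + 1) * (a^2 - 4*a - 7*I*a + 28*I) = a^3 - 3*a^2 - 7*I*a^2 - 4*a + 21*I*a + 28*I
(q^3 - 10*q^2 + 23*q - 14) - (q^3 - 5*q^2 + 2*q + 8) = -5*q^2 + 21*q - 22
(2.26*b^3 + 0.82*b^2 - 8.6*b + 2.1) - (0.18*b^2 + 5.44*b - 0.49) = 2.26*b^3 + 0.64*b^2 - 14.04*b + 2.59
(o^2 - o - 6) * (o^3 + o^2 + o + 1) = o^5 - 6*o^3 - 6*o^2 - 7*o - 6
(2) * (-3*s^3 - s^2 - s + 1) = -6*s^3 - 2*s^2 - 2*s + 2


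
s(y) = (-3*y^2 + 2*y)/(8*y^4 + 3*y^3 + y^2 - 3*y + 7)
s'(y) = (2 - 6*y)/(8*y^4 + 3*y^3 + y^2 - 3*y + 7) + (-3*y^2 + 2*y)*(-32*y^3 - 9*y^2 - 2*y + 3)/(8*y^4 + 3*y^3 + y^2 - 3*y + 7)^2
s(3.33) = -0.02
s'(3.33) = 0.01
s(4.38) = -0.02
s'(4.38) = 0.01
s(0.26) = 0.05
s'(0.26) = 0.08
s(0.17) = 0.04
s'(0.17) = 0.16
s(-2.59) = -0.08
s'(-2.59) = -0.06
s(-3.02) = -0.05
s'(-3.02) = -0.04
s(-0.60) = -0.24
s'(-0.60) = 0.39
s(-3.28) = -0.05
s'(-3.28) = -0.03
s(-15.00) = 0.00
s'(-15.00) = 0.00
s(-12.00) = 0.00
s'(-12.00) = 0.00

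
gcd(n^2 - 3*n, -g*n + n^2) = n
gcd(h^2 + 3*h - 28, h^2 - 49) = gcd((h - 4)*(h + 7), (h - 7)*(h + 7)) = h + 7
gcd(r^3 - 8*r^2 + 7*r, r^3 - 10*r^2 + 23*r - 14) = r^2 - 8*r + 7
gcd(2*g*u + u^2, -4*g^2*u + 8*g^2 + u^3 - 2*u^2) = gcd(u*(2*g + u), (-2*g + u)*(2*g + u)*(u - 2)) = 2*g + u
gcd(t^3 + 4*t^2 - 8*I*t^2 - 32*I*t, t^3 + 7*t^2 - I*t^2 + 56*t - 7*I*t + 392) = t - 8*I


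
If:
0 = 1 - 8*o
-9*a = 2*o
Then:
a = -1/36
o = 1/8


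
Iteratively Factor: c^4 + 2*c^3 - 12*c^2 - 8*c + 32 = (c - 2)*(c^3 + 4*c^2 - 4*c - 16) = (c - 2)^2*(c^2 + 6*c + 8) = (c - 2)^2*(c + 4)*(c + 2)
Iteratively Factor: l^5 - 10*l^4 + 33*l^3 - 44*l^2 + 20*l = (l - 2)*(l^4 - 8*l^3 + 17*l^2 - 10*l) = (l - 2)*(l - 1)*(l^3 - 7*l^2 + 10*l) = l*(l - 2)*(l - 1)*(l^2 - 7*l + 10) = l*(l - 2)^2*(l - 1)*(l - 5)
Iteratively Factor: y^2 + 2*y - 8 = (y + 4)*(y - 2)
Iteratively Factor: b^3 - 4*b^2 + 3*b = (b - 3)*(b^2 - b) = (b - 3)*(b - 1)*(b)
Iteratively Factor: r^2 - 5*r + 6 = (r - 3)*(r - 2)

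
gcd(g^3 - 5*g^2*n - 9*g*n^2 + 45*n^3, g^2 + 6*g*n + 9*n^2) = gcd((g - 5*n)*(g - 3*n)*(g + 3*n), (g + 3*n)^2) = g + 3*n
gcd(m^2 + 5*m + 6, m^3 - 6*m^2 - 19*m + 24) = m + 3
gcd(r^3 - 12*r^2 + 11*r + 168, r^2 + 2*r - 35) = 1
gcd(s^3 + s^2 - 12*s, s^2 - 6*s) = s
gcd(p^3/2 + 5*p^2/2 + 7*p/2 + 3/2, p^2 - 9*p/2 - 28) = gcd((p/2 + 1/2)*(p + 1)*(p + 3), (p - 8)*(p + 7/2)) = 1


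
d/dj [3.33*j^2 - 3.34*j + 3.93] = 6.66*j - 3.34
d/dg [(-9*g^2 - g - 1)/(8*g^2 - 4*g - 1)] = (44*g^2 + 34*g - 3)/(64*g^4 - 64*g^3 + 8*g + 1)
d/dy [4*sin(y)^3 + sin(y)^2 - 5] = 2*(6*sin(y) + 1)*sin(y)*cos(y)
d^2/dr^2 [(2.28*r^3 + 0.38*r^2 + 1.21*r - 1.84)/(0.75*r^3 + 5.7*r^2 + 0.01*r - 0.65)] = (-19.0665*r^6 + 3.98115000000007*r^5 + 31.9374*r^4 - 27.802914*r^3 - 343.33542*r^2 + 26.66682*r - 13.297938)/(0.421875*r^9 + 9.61875*r^8 + 73.119375*r^7 + 184.352625*r^6 - 15.697575*r^5 - 63.38304*r^4 + 0.728326*r^3 + 7.224555*r^2 + 0.012675*r - 0.274625)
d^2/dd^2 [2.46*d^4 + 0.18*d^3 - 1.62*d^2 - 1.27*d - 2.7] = 29.52*d^2 + 1.08*d - 3.24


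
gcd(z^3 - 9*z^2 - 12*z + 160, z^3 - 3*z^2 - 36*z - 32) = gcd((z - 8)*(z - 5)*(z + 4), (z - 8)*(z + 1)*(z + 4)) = z^2 - 4*z - 32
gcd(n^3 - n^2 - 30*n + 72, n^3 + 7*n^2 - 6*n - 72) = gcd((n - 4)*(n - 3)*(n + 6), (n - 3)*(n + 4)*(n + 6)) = n^2 + 3*n - 18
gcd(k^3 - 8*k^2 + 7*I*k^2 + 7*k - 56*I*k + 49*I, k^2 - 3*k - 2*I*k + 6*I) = 1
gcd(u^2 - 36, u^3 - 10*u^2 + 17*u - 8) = 1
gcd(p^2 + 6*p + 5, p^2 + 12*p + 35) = p + 5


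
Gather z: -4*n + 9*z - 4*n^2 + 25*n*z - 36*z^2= -4*n^2 - 4*n - 36*z^2 + z*(25*n + 9)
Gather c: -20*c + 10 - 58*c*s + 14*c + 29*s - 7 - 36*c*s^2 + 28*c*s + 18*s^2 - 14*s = c*(-36*s^2 - 30*s - 6) + 18*s^2 + 15*s + 3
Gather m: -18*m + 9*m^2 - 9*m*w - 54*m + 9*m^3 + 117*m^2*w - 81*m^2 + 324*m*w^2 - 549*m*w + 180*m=9*m^3 + m^2*(117*w - 72) + m*(324*w^2 - 558*w + 108)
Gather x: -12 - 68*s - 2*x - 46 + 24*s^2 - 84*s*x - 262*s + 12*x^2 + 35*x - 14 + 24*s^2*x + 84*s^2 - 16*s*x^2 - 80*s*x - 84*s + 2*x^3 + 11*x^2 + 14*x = 108*s^2 - 414*s + 2*x^3 + x^2*(23 - 16*s) + x*(24*s^2 - 164*s + 47) - 72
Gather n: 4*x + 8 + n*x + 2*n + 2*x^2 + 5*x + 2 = n*(x + 2) + 2*x^2 + 9*x + 10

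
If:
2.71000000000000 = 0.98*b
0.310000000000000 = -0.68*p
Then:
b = 2.77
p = -0.46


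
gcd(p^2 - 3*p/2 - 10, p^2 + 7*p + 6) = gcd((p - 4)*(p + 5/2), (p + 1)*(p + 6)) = 1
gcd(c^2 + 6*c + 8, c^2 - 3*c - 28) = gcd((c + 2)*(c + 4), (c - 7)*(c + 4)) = c + 4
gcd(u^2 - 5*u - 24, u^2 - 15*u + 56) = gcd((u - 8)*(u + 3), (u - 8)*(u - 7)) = u - 8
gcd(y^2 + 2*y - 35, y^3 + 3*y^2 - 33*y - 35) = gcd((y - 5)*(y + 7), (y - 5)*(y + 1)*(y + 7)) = y^2 + 2*y - 35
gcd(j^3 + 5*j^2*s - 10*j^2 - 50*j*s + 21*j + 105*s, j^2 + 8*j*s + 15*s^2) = j + 5*s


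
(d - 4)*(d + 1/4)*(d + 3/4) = d^3 - 3*d^2 - 61*d/16 - 3/4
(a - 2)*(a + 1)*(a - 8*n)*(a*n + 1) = a^4*n - 8*a^3*n^2 - a^3*n + a^3 + 8*a^2*n^2 - 10*a^2*n - a^2 + 16*a*n^2 + 8*a*n - 2*a + 16*n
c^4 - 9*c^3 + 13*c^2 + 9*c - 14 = (c - 7)*(c - 2)*(c - 1)*(c + 1)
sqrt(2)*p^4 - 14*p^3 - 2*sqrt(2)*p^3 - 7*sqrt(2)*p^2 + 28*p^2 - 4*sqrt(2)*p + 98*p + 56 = (p - 4)*(p + 1)*(p - 7*sqrt(2))*(sqrt(2)*p + sqrt(2))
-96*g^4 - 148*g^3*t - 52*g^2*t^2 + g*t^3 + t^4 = (-8*g + t)*(g + t)*(2*g + t)*(6*g + t)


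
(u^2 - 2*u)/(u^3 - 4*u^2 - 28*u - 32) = u*(2 - u)/(-u^3 + 4*u^2 + 28*u + 32)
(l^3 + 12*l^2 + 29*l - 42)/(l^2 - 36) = (l^2 + 6*l - 7)/(l - 6)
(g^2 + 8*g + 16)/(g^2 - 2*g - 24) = (g + 4)/(g - 6)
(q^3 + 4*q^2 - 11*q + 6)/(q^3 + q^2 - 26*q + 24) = (q - 1)/(q - 4)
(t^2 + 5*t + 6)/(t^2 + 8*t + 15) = (t + 2)/(t + 5)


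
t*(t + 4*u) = t^2 + 4*t*u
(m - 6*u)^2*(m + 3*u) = m^3 - 9*m^2*u + 108*u^3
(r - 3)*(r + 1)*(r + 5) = r^3 + 3*r^2 - 13*r - 15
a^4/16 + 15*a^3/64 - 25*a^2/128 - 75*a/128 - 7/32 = (a/4 + 1/4)*(a/4 + 1)*(a - 7/4)*(a + 1/2)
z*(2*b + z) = 2*b*z + z^2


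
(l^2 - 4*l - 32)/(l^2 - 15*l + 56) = (l + 4)/(l - 7)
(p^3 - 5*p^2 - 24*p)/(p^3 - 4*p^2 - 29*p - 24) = p/(p + 1)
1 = 1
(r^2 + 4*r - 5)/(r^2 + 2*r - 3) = (r + 5)/(r + 3)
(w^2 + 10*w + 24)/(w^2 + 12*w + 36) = (w + 4)/(w + 6)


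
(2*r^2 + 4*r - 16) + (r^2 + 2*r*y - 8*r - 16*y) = 3*r^2 + 2*r*y - 4*r - 16*y - 16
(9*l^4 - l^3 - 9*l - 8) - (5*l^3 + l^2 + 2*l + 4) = 9*l^4 - 6*l^3 - l^2 - 11*l - 12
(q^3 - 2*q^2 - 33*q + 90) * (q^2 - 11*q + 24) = q^5 - 13*q^4 + 13*q^3 + 405*q^2 - 1782*q + 2160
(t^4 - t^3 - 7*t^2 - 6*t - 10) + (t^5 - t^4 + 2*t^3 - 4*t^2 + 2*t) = t^5 + t^3 - 11*t^2 - 4*t - 10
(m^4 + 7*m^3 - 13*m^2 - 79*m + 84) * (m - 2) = m^5 + 5*m^4 - 27*m^3 - 53*m^2 + 242*m - 168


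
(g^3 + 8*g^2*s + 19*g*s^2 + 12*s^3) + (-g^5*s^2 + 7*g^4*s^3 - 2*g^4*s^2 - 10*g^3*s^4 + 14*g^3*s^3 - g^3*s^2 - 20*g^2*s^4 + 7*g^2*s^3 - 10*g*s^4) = -g^5*s^2 + 7*g^4*s^3 - 2*g^4*s^2 - 10*g^3*s^4 + 14*g^3*s^3 - g^3*s^2 + g^3 - 20*g^2*s^4 + 7*g^2*s^3 + 8*g^2*s - 10*g*s^4 + 19*g*s^2 + 12*s^3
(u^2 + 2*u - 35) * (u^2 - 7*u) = u^4 - 5*u^3 - 49*u^2 + 245*u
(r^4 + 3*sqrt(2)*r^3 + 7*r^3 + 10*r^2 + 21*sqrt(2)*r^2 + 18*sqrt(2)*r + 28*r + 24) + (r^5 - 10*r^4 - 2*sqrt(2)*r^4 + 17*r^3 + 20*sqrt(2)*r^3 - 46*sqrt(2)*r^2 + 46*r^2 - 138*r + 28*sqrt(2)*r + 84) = r^5 - 9*r^4 - 2*sqrt(2)*r^4 + 24*r^3 + 23*sqrt(2)*r^3 - 25*sqrt(2)*r^2 + 56*r^2 - 110*r + 46*sqrt(2)*r + 108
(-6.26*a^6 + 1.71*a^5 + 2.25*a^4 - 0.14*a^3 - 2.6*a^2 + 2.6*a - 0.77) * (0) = 0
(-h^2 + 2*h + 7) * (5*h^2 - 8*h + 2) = -5*h^4 + 18*h^3 + 17*h^2 - 52*h + 14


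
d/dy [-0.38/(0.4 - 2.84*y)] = -1.0792/(2.84*y - 0.4)^2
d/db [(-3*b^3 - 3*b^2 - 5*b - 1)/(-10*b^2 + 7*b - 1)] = 2*(15*b^4 - 21*b^3 - 31*b^2 - 7*b + 6)/(100*b^4 - 140*b^3 + 69*b^2 - 14*b + 1)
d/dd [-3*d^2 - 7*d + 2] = -6*d - 7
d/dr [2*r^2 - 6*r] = 4*r - 6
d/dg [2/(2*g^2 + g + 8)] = 2*(-4*g - 1)/(2*g^2 + g + 8)^2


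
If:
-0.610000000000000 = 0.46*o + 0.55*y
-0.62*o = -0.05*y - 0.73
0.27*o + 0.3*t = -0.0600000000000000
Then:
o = 1.02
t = -1.12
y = -1.96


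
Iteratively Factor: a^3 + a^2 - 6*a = (a + 3)*(a^2 - 2*a) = (a - 2)*(a + 3)*(a)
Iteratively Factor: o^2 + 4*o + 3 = (o + 1)*(o + 3)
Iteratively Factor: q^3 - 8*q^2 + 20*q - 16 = (q - 2)*(q^2 - 6*q + 8) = (q - 2)^2*(q - 4)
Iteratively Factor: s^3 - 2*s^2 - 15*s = (s)*(s^2 - 2*s - 15) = s*(s - 5)*(s + 3)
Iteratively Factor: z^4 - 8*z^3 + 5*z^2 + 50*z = (z - 5)*(z^3 - 3*z^2 - 10*z) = (z - 5)*(z + 2)*(z^2 - 5*z) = (z - 5)^2*(z + 2)*(z)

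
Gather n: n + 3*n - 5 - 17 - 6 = 4*n - 28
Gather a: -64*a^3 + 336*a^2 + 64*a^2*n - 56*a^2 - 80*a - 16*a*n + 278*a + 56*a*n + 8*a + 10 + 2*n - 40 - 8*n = -64*a^3 + a^2*(64*n + 280) + a*(40*n + 206) - 6*n - 30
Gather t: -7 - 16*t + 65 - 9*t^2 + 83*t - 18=-9*t^2 + 67*t + 40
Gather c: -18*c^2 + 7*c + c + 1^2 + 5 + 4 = -18*c^2 + 8*c + 10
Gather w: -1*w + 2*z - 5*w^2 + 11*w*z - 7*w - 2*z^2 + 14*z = -5*w^2 + w*(11*z - 8) - 2*z^2 + 16*z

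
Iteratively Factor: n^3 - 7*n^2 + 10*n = (n - 2)*(n^2 - 5*n) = (n - 5)*(n - 2)*(n)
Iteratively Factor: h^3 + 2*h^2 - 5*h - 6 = (h + 1)*(h^2 + h - 6) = (h - 2)*(h + 1)*(h + 3)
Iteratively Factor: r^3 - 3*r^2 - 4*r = (r + 1)*(r^2 - 4*r) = (r - 4)*(r + 1)*(r)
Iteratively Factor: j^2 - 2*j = (j - 2)*(j)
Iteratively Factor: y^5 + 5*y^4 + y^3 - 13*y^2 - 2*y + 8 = (y + 4)*(y^4 + y^3 - 3*y^2 - y + 2) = (y + 1)*(y + 4)*(y^3 - 3*y + 2) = (y - 1)*(y + 1)*(y + 4)*(y^2 + y - 2) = (y - 1)^2*(y + 1)*(y + 4)*(y + 2)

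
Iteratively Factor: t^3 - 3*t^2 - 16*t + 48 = (t - 4)*(t^2 + t - 12) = (t - 4)*(t - 3)*(t + 4)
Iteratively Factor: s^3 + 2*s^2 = (s)*(s^2 + 2*s) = s*(s + 2)*(s)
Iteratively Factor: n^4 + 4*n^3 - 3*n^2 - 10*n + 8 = (n + 2)*(n^3 + 2*n^2 - 7*n + 4) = (n - 1)*(n + 2)*(n^2 + 3*n - 4) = (n - 1)*(n + 2)*(n + 4)*(n - 1)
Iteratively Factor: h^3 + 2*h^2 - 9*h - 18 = (h + 3)*(h^2 - h - 6) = (h - 3)*(h + 3)*(h + 2)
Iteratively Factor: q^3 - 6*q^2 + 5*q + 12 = (q - 3)*(q^2 - 3*q - 4) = (q - 4)*(q - 3)*(q + 1)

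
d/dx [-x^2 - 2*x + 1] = -2*x - 2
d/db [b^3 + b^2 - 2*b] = 3*b^2 + 2*b - 2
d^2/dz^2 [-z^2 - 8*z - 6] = -2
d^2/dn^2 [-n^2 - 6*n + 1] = -2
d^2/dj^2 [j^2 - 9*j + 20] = 2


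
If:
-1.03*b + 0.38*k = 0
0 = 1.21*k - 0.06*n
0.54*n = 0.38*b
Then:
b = 0.00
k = 0.00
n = 0.00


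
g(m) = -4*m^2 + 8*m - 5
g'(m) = 8 - 8*m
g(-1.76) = -31.47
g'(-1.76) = 22.08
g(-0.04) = -5.33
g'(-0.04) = 8.32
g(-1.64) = -28.88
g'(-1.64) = 21.12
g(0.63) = -1.55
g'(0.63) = 2.96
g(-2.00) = -37.00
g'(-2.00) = 24.00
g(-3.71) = -89.74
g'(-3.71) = 37.68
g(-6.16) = -206.06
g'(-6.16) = 57.28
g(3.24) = -21.07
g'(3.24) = -17.92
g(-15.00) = -1025.00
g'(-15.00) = 128.00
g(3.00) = -17.00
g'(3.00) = -16.00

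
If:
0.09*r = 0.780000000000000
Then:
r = 8.67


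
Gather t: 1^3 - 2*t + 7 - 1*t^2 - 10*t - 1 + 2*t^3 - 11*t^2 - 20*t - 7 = 2*t^3 - 12*t^2 - 32*t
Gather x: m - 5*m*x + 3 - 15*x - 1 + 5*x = m + x*(-5*m - 10) + 2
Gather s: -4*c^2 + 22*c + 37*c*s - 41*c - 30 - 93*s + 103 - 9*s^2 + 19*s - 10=-4*c^2 - 19*c - 9*s^2 + s*(37*c - 74) + 63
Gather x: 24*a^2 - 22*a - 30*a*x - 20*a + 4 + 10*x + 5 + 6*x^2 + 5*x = 24*a^2 - 42*a + 6*x^2 + x*(15 - 30*a) + 9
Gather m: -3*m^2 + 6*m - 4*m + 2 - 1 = -3*m^2 + 2*m + 1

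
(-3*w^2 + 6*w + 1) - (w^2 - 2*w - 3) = -4*w^2 + 8*w + 4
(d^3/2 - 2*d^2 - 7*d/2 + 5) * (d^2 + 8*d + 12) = d^5/2 + 2*d^4 - 27*d^3/2 - 47*d^2 - 2*d + 60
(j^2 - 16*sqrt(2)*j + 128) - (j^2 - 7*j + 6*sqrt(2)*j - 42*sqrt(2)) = -22*sqrt(2)*j + 7*j + 42*sqrt(2) + 128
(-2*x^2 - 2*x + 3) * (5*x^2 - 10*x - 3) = -10*x^4 + 10*x^3 + 41*x^2 - 24*x - 9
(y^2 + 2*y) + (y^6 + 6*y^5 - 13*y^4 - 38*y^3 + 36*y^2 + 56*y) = y^6 + 6*y^5 - 13*y^4 - 38*y^3 + 37*y^2 + 58*y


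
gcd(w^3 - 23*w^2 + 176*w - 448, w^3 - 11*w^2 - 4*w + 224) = w^2 - 15*w + 56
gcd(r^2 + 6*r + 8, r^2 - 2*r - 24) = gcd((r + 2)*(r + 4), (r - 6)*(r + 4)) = r + 4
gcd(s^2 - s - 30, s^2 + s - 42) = s - 6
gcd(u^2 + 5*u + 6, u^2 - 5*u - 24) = u + 3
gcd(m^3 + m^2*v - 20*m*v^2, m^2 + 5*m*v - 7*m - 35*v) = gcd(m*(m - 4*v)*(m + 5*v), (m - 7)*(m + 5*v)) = m + 5*v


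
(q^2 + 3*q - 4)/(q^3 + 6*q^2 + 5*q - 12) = 1/(q + 3)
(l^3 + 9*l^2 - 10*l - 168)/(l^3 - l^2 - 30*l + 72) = (l + 7)/(l - 3)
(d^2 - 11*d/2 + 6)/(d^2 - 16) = (d - 3/2)/(d + 4)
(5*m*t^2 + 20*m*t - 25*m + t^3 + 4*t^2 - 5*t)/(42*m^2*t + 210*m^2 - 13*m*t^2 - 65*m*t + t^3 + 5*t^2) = (5*m*t - 5*m + t^2 - t)/(42*m^2 - 13*m*t + t^2)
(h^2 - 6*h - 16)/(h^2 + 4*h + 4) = (h - 8)/(h + 2)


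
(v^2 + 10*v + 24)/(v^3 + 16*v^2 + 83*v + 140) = (v + 6)/(v^2 + 12*v + 35)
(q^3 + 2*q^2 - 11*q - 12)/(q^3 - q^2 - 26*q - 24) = (q - 3)/(q - 6)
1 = 1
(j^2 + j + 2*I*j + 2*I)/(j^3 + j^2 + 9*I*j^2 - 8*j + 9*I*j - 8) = (j + 2*I)/(j^2 + 9*I*j - 8)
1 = 1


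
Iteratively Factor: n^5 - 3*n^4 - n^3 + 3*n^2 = (n)*(n^4 - 3*n^3 - n^2 + 3*n) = n*(n - 1)*(n^3 - 2*n^2 - 3*n) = n*(n - 1)*(n + 1)*(n^2 - 3*n) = n^2*(n - 1)*(n + 1)*(n - 3)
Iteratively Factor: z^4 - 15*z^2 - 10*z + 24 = (z - 4)*(z^3 + 4*z^2 + z - 6) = (z - 4)*(z + 2)*(z^2 + 2*z - 3) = (z - 4)*(z - 1)*(z + 2)*(z + 3)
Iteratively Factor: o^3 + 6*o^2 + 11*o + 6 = (o + 2)*(o^2 + 4*o + 3) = (o + 1)*(o + 2)*(o + 3)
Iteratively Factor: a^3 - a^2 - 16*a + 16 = (a - 1)*(a^2 - 16) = (a - 4)*(a - 1)*(a + 4)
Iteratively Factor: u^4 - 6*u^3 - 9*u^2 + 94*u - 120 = (u - 3)*(u^3 - 3*u^2 - 18*u + 40) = (u - 3)*(u - 2)*(u^2 - u - 20) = (u - 5)*(u - 3)*(u - 2)*(u + 4)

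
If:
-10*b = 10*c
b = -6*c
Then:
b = 0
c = 0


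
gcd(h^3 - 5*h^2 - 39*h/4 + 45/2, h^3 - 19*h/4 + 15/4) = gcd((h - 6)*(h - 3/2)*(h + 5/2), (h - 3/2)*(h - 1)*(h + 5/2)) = h^2 + h - 15/4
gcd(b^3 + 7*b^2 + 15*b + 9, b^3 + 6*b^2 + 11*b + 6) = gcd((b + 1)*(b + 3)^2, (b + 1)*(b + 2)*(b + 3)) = b^2 + 4*b + 3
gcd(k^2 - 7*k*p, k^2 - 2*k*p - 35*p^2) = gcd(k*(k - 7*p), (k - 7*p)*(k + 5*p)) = -k + 7*p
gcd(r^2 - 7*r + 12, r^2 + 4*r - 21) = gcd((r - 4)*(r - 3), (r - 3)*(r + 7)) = r - 3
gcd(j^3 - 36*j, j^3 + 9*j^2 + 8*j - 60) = j + 6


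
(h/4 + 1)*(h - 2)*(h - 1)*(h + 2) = h^4/4 + 3*h^3/4 - 2*h^2 - 3*h + 4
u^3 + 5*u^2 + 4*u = u*(u + 1)*(u + 4)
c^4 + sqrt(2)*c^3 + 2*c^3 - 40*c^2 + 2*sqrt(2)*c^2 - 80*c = c*(c + 2)*(c - 4*sqrt(2))*(c + 5*sqrt(2))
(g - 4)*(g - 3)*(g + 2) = g^3 - 5*g^2 - 2*g + 24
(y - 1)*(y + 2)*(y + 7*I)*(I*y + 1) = I*y^4 - 6*y^3 + I*y^3 - 6*y^2 + 5*I*y^2 + 12*y + 7*I*y - 14*I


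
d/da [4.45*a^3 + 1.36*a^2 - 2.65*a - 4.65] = 13.35*a^2 + 2.72*a - 2.65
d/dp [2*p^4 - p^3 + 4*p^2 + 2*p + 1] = 8*p^3 - 3*p^2 + 8*p + 2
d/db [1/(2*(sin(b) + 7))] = -cos(b)/(2*(sin(b) + 7)^2)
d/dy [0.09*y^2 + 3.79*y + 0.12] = 0.18*y + 3.79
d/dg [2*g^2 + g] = 4*g + 1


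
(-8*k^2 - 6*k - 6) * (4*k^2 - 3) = -32*k^4 - 24*k^3 + 18*k + 18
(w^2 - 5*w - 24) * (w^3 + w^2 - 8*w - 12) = w^5 - 4*w^4 - 37*w^3 + 4*w^2 + 252*w + 288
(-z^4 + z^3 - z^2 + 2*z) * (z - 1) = -z^5 + 2*z^4 - 2*z^3 + 3*z^2 - 2*z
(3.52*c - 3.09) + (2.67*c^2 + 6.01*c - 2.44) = 2.67*c^2 + 9.53*c - 5.53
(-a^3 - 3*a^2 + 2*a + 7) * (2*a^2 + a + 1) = -2*a^5 - 7*a^4 + 13*a^2 + 9*a + 7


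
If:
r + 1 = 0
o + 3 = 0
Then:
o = -3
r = -1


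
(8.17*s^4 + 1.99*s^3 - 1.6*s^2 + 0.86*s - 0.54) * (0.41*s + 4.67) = 3.3497*s^5 + 38.9698*s^4 + 8.6373*s^3 - 7.1194*s^2 + 3.7948*s - 2.5218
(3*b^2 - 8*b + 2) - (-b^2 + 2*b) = 4*b^2 - 10*b + 2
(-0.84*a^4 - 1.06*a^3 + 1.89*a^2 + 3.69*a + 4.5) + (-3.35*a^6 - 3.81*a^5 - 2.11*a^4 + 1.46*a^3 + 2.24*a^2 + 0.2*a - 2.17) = -3.35*a^6 - 3.81*a^5 - 2.95*a^4 + 0.4*a^3 + 4.13*a^2 + 3.89*a + 2.33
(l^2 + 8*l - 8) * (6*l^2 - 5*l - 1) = 6*l^4 + 43*l^3 - 89*l^2 + 32*l + 8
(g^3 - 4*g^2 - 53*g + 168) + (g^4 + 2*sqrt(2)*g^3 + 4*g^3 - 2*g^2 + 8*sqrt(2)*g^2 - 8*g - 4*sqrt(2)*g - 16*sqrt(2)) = g^4 + 2*sqrt(2)*g^3 + 5*g^3 - 6*g^2 + 8*sqrt(2)*g^2 - 61*g - 4*sqrt(2)*g - 16*sqrt(2) + 168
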